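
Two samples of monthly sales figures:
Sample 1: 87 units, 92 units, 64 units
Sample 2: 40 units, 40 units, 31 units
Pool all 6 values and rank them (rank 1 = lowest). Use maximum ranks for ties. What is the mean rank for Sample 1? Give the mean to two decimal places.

Sorted (ascending): 31, 40, 40, 64, 87, 92
The 2 values of 40 occupy positions 2–3 → each gets rank 3.
Sample 1 values → pooled ranks: 87→5, 92→6, 64→4
Mean rank = (5 + 6 + 4) / 3 = 5.00

5.00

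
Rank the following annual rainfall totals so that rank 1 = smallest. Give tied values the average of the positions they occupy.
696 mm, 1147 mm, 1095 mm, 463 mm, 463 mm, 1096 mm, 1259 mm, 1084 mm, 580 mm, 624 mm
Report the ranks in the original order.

Sorted (ascending): 463, 463, 580, 624, 696, 1084, 1095, 1096, 1147, 1259
The 2 values of 463 occupy positions 1–2 → average rank (1+2)/2 = 1.5.

5, 9, 7, 1.5, 1.5, 8, 10, 6, 3, 4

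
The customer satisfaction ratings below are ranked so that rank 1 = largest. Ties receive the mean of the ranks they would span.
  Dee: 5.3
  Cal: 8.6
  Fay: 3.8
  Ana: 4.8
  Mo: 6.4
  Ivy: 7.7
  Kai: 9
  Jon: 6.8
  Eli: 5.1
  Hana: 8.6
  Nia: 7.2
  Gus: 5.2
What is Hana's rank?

2.5

Sorted (descending): 9, 8.6, 8.6, 7.7, 7.2, 6.8, 6.4, 5.3, 5.2, 5.1, 4.8, 3.8
The 2 values of 8.6 occupy positions 2–3 → average rank (2+3)/2 = 2.5.
Hana has value 8.6 → rank 2.5.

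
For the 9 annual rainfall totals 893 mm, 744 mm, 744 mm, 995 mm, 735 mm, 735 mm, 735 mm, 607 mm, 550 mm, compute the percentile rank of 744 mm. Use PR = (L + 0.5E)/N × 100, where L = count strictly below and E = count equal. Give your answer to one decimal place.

66.7

N = 9.
Strictly below 744: 5. Equal to 744: 2.
PR = (5 + 0.5·2)/9 × 100 = 66.7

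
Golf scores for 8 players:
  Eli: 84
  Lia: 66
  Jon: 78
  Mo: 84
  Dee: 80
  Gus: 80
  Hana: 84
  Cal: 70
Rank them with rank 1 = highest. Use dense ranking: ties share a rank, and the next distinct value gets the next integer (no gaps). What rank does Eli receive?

1

Sorted (descending): 84, 84, 84, 80, 80, 78, 70, 66
The 3 values of 84 share dense rank 1.
The 2 values of 80 share dense rank 2.
Remaining distinct values take the next consecutive integers.
Eli has value 84 → rank 1.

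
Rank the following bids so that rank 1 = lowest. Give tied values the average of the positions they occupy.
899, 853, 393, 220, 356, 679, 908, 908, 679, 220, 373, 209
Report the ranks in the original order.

Sorted (ascending): 209, 220, 220, 356, 373, 393, 679, 679, 853, 899, 908, 908
The 2 values of 220 occupy positions 2–3 → average rank (2+3)/2 = 2.5.
The 2 values of 679 occupy positions 7–8 → average rank (7+8)/2 = 7.5.
The 2 values of 908 occupy positions 11–12 → average rank (11+12)/2 = 11.5.

10, 9, 6, 2.5, 4, 7.5, 11.5, 11.5, 7.5, 2.5, 5, 1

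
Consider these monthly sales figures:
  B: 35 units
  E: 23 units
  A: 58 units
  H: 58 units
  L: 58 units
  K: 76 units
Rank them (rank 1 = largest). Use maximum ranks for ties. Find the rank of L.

4

Sorted (descending): 76, 58, 58, 58, 35, 23
The 3 values of 58 occupy positions 2–4 → each gets rank 4.
L has value 58 units → rank 4.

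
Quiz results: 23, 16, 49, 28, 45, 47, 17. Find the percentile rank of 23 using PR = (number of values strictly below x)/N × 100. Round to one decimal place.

28.6

N = 7.
Strictly below 23: 2. Equal to 23: 1.
PR = 2/7 × 100 = 28.6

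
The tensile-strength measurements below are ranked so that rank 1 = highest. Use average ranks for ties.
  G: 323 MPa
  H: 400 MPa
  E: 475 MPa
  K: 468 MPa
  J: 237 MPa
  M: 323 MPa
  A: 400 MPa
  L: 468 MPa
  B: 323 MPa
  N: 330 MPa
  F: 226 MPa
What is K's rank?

2.5

Sorted (descending): 475, 468, 468, 400, 400, 330, 323, 323, 323, 237, 226
The 2 values of 468 occupy positions 2–3 → average rank (2+3)/2 = 2.5.
The 2 values of 400 occupy positions 4–5 → average rank (4+5)/2 = 4.5.
The 3 values of 323 occupy positions 7–9 → average rank 8.
K has value 468 MPa → rank 2.5.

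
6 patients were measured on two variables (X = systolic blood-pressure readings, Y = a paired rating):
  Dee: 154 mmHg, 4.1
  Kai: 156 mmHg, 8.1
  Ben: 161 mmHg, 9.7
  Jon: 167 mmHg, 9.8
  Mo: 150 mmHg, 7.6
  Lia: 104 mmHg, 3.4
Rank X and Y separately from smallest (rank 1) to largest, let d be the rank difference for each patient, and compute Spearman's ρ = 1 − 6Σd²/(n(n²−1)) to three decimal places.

0.943

Ranks of variable 1: 3, 4, 5, 6, 2, 1
Ranks of variable 2: 2, 4, 5, 6, 3, 1
d = r₁ − r₂: 1, 0, 0, 0, -1, 0
d²: 1, 0, 0, 0, 1, 0; Σd² = 2
ρ = 1 − 6·2/(6·35) = 1 − 12/210 = 0.943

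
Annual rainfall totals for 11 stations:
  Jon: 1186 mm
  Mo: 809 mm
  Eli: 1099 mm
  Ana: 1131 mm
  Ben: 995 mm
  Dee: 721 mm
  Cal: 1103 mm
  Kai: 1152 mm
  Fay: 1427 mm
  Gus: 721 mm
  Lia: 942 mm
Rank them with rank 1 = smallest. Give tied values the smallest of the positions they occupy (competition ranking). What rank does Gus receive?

Sorted (ascending): 721, 721, 809, 942, 995, 1099, 1103, 1131, 1152, 1186, 1427
The 2 values of 721 occupy positions 1–2 → each gets rank 1.
Gus has value 721 mm → rank 1.

1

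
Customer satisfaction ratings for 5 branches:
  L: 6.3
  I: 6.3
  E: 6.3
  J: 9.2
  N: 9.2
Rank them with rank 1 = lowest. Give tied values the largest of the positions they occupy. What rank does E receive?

Sorted (ascending): 6.3, 6.3, 6.3, 9.2, 9.2
The 3 values of 6.3 occupy positions 1–3 → each gets rank 3.
The 2 values of 9.2 occupy positions 4–5 → each gets rank 5.
E has value 6.3 → rank 3.

3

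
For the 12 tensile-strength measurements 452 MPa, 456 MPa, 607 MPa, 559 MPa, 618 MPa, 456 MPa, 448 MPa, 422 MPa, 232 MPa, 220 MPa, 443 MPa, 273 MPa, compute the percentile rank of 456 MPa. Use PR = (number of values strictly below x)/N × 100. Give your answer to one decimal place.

58.3

N = 12.
Strictly below 456: 7. Equal to 456: 2.
PR = 7/12 × 100 = 58.3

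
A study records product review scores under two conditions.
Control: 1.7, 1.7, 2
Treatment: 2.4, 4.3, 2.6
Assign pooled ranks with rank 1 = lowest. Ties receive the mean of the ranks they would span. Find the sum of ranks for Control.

Sorted (ascending): 1.7, 1.7, 2, 2.4, 2.6, 4.3
The 2 values of 1.7 occupy positions 1–2 → average rank (1+2)/2 = 1.5.
Control values → pooled ranks: 1.7→1.5, 1.7→1.5, 2→3
Rank sum = 1.5 + 1.5 + 3 = 6

6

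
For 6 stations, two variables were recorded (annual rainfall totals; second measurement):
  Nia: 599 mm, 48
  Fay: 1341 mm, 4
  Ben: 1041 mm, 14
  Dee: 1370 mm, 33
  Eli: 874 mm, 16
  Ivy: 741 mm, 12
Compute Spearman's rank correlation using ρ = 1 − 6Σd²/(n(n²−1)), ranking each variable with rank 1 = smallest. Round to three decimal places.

-0.257

Ranks of variable 1: 1, 5, 4, 6, 3, 2
Ranks of variable 2: 6, 1, 3, 5, 4, 2
d = r₁ − r₂: -5, 4, 1, 1, -1, 0
d²: 25, 16, 1, 1, 1, 0; Σd² = 44
ρ = 1 − 6·44/(6·35) = 1 − 264/210 = -0.257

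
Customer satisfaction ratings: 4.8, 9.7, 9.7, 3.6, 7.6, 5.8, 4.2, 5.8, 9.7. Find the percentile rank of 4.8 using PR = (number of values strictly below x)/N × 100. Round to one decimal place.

N = 9.
Strictly below 4.8: 2. Equal to 4.8: 1.
PR = 2/9 × 100 = 22.2

22.2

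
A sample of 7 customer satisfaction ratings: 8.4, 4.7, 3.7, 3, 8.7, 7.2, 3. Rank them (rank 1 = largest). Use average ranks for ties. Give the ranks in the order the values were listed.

Sorted (descending): 8.7, 8.4, 7.2, 4.7, 3.7, 3, 3
The 2 values of 3 occupy positions 6–7 → average rank (6+7)/2 = 6.5.

2, 4, 5, 6.5, 1, 3, 6.5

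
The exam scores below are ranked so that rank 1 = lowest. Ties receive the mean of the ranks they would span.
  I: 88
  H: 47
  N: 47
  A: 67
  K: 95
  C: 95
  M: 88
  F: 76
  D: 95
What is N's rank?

1.5

Sorted (ascending): 47, 47, 67, 76, 88, 88, 95, 95, 95
The 2 values of 47 occupy positions 1–2 → average rank (1+2)/2 = 1.5.
The 2 values of 88 occupy positions 5–6 → average rank (5+6)/2 = 5.5.
The 3 values of 95 occupy positions 7–9 → average rank 8.
N has value 47 → rank 1.5.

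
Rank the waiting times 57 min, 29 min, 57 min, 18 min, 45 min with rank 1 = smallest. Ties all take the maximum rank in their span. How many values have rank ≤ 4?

Sorted (ascending): 18, 29, 45, 57, 57
The 2 values of 57 occupy positions 4–5 → each gets rank 5.
Ranks ≤ 4: {1, 2, 3} → 3 values.

3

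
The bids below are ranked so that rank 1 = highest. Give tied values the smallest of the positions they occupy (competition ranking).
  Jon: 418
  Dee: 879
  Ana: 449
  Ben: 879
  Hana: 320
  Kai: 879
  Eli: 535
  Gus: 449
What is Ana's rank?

Sorted (descending): 879, 879, 879, 535, 449, 449, 418, 320
The 3 values of 879 occupy positions 1–3 → each gets rank 1.
The 2 values of 449 occupy positions 5–6 → each gets rank 5.
Ana has value 449 → rank 5.

5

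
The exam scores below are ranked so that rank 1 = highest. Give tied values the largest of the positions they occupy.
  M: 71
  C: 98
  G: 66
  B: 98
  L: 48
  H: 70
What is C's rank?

Sorted (descending): 98, 98, 71, 70, 66, 48
The 2 values of 98 occupy positions 1–2 → each gets rank 2.
C has value 98 → rank 2.

2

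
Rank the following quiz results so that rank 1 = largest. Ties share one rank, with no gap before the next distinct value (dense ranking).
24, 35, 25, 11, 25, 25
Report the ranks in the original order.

Sorted (descending): 35, 25, 25, 25, 24, 11
The 3 values of 25 share dense rank 2.
Remaining distinct values take the next consecutive integers.

3, 1, 2, 4, 2, 2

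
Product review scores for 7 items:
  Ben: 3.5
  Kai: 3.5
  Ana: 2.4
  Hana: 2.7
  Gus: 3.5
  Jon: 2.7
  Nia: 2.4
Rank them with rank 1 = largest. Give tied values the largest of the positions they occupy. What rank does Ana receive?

7

Sorted (descending): 3.5, 3.5, 3.5, 2.7, 2.7, 2.4, 2.4
The 3 values of 3.5 occupy positions 1–3 → each gets rank 3.
The 2 values of 2.7 occupy positions 4–5 → each gets rank 5.
The 2 values of 2.4 occupy positions 6–7 → each gets rank 7.
Ana has value 2.4 → rank 7.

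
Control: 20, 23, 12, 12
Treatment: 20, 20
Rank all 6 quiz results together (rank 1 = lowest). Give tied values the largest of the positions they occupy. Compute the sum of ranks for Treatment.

Sorted (ascending): 12, 12, 20, 20, 20, 23
The 2 values of 12 occupy positions 1–2 → each gets rank 2.
The 3 values of 20 occupy positions 3–5 → each gets rank 5.
Treatment values → pooled ranks: 20→5, 20→5
Rank sum = 5 + 5 = 10

10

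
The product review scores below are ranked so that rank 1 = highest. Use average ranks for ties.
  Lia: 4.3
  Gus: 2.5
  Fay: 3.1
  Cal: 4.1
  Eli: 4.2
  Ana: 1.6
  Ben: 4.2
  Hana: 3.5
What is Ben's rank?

Sorted (descending): 4.3, 4.2, 4.2, 4.1, 3.5, 3.1, 2.5, 1.6
The 2 values of 4.2 occupy positions 2–3 → average rank (2+3)/2 = 2.5.
Ben has value 4.2 → rank 2.5.

2.5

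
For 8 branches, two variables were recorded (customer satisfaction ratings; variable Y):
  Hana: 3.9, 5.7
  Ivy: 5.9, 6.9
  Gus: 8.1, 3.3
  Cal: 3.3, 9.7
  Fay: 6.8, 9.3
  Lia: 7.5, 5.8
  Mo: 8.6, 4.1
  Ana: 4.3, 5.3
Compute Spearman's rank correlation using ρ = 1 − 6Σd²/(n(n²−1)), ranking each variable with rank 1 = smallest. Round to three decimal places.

-0.595

Ranks of variable 1: 2, 4, 7, 1, 5, 6, 8, 3
Ranks of variable 2: 4, 6, 1, 8, 7, 5, 2, 3
d = r₁ − r₂: -2, -2, 6, -7, -2, 1, 6, 0
d²: 4, 4, 36, 49, 4, 1, 36, 0; Σd² = 134
ρ = 1 − 6·134/(8·63) = 1 − 804/504 = -0.595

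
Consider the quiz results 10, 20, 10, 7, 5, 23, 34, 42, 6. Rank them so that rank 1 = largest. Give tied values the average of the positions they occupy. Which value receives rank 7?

Sorted (descending): 42, 34, 23, 20, 10, 10, 7, 6, 5
The 2 values of 10 occupy positions 5–6 → average rank (5+6)/2 = 5.5.
Rank 7 → value 7.

7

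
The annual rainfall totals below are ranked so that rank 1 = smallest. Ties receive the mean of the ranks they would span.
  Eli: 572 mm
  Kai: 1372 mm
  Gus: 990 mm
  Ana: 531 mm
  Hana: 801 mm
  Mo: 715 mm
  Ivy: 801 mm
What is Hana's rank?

4.5

Sorted (ascending): 531, 572, 715, 801, 801, 990, 1372
The 2 values of 801 occupy positions 4–5 → average rank (4+5)/2 = 4.5.
Hana has value 801 mm → rank 4.5.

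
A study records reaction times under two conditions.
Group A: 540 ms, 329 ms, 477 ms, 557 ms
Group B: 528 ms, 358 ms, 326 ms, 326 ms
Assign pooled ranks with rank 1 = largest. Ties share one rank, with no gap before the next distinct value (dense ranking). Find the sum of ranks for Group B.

22

Sorted (descending): 557, 540, 528, 477, 358, 329, 326, 326
The 2 values of 326 share dense rank 7.
Remaining distinct values take the next consecutive integers.
Group B values → pooled ranks: 528→3, 358→5, 326→7, 326→7
Rank sum = 3 + 5 + 7 + 7 = 22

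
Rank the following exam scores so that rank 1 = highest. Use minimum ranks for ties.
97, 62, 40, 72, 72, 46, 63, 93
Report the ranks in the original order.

1, 6, 8, 3, 3, 7, 5, 2

Sorted (descending): 97, 93, 72, 72, 63, 62, 46, 40
The 2 values of 72 occupy positions 3–4 → each gets rank 3.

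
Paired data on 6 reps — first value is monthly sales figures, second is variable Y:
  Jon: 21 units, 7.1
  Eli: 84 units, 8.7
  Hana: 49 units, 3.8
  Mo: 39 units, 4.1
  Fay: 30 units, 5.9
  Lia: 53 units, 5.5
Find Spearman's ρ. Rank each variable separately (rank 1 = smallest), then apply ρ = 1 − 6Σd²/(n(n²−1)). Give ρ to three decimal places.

0.029

Ranks of variable 1: 1, 6, 4, 3, 2, 5
Ranks of variable 2: 5, 6, 1, 2, 4, 3
d = r₁ − r₂: -4, 0, 3, 1, -2, 2
d²: 16, 0, 9, 1, 4, 4; Σd² = 34
ρ = 1 − 6·34/(6·35) = 1 − 204/210 = 0.029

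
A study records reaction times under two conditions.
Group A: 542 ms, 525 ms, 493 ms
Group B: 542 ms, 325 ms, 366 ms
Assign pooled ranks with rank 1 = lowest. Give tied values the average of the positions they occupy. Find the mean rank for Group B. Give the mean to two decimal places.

Sorted (ascending): 325, 366, 493, 525, 542, 542
The 2 values of 542 occupy positions 5–6 → average rank (5+6)/2 = 5.5.
Group B values → pooled ranks: 542→5.5, 325→1, 366→2
Mean rank = (5.5 + 1 + 2) / 3 = 2.83

2.83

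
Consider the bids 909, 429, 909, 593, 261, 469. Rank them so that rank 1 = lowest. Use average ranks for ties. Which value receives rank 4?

Sorted (ascending): 261, 429, 469, 593, 909, 909
The 2 values of 909 occupy positions 5–6 → average rank (5+6)/2 = 5.5.
Rank 4 → value 593.

593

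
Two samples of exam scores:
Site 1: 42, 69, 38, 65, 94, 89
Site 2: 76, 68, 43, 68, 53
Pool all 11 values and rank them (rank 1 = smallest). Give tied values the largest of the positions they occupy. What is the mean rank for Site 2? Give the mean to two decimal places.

Sorted (ascending): 38, 42, 43, 53, 65, 68, 68, 69, 76, 89, 94
The 2 values of 68 occupy positions 6–7 → each gets rank 7.
Site 2 values → pooled ranks: 76→9, 68→7, 43→3, 68→7, 53→4
Mean rank = (9 + 7 + 3 + 7 + 4) / 5 = 6.00

6.00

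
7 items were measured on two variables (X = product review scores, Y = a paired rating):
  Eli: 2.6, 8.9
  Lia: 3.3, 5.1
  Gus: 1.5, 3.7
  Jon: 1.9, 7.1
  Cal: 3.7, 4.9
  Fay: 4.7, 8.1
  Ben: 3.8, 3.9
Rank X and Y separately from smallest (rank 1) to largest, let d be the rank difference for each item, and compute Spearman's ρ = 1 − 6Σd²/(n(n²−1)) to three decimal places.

Ranks of variable 1: 3, 4, 1, 2, 5, 7, 6
Ranks of variable 2: 7, 4, 1, 5, 3, 6, 2
d = r₁ − r₂: -4, 0, 0, -3, 2, 1, 4
d²: 16, 0, 0, 9, 4, 1, 16; Σd² = 46
ρ = 1 − 6·46/(7·48) = 1 − 276/336 = 0.179

0.179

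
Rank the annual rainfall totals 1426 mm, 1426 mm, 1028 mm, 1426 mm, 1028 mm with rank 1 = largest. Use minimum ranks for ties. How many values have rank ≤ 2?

Sorted (descending): 1426, 1426, 1426, 1028, 1028
The 3 values of 1426 occupy positions 1–3 → each gets rank 1.
The 2 values of 1028 occupy positions 4–5 → each gets rank 4.
Ranks ≤ 2: {1, 1, 1} → 3 values.

3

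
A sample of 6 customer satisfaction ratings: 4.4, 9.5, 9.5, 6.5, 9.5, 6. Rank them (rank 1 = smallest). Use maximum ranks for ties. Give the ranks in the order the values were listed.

Sorted (ascending): 4.4, 6, 6.5, 9.5, 9.5, 9.5
The 3 values of 9.5 occupy positions 4–6 → each gets rank 6.

1, 6, 6, 3, 6, 2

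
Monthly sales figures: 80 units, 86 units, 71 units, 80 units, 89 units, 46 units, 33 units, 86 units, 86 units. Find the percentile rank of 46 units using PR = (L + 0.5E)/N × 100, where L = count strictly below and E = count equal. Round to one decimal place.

16.7

N = 9.
Strictly below 46: 1. Equal to 46: 1.
PR = (1 + 0.5·1)/9 × 100 = 16.7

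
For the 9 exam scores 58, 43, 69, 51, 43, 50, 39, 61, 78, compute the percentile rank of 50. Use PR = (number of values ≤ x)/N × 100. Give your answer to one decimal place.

N = 9.
Strictly below 50: 3. Equal to 50: 1.
PR = 4/9 × 100 = 44.4

44.4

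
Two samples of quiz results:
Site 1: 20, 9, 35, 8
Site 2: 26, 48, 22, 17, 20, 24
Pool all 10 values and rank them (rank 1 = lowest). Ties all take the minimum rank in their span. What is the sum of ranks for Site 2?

38

Sorted (ascending): 8, 9, 17, 20, 20, 22, 24, 26, 35, 48
The 2 values of 20 occupy positions 4–5 → each gets rank 4.
Site 2 values → pooled ranks: 26→8, 48→10, 22→6, 17→3, 20→4, 24→7
Rank sum = 8 + 10 + 6 + 3 + 4 + 7 = 38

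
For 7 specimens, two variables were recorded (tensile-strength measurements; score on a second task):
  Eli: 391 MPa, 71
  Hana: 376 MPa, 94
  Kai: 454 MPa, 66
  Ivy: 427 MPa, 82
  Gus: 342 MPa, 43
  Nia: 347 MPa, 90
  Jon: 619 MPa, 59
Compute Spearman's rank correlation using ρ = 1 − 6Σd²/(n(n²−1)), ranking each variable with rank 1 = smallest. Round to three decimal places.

-0.179

Ranks of variable 1: 4, 3, 6, 5, 1, 2, 7
Ranks of variable 2: 4, 7, 3, 5, 1, 6, 2
d = r₁ − r₂: 0, -4, 3, 0, 0, -4, 5
d²: 0, 16, 9, 0, 0, 16, 25; Σd² = 66
ρ = 1 − 6·66/(7·48) = 1 − 396/336 = -0.179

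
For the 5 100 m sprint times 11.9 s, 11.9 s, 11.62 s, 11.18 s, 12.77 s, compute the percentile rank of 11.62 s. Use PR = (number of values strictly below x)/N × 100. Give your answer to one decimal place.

20.0

N = 5.
Strictly below 11.62: 1. Equal to 11.62: 1.
PR = 1/5 × 100 = 20.0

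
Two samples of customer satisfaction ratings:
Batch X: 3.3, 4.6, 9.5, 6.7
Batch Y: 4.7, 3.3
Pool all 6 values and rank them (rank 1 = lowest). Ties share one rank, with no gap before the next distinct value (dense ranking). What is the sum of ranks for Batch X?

12

Sorted (ascending): 3.3, 3.3, 4.6, 4.7, 6.7, 9.5
The 2 values of 3.3 share dense rank 1.
Remaining distinct values take the next consecutive integers.
Batch X values → pooled ranks: 3.3→1, 4.6→2, 9.5→5, 6.7→4
Rank sum = 1 + 2 + 5 + 4 = 12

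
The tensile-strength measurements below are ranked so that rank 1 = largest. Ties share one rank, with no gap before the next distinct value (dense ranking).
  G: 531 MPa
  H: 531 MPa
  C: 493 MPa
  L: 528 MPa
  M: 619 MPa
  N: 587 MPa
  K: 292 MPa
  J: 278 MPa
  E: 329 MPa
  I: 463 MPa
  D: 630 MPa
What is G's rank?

4

Sorted (descending): 630, 619, 587, 531, 531, 528, 493, 463, 329, 292, 278
The 2 values of 531 share dense rank 4.
Remaining distinct values take the next consecutive integers.
G has value 531 MPa → rank 4.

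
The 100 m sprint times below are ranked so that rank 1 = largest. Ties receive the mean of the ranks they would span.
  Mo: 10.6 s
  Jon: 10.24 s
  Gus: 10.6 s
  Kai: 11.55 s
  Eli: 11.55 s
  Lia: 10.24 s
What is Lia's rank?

5.5

Sorted (descending): 11.55, 11.55, 10.6, 10.6, 10.24, 10.24
The 2 values of 11.55 occupy positions 1–2 → average rank (1+2)/2 = 1.5.
The 2 values of 10.6 occupy positions 3–4 → average rank (3+4)/2 = 3.5.
The 2 values of 10.24 occupy positions 5–6 → average rank (5+6)/2 = 5.5.
Lia has value 10.24 s → rank 5.5.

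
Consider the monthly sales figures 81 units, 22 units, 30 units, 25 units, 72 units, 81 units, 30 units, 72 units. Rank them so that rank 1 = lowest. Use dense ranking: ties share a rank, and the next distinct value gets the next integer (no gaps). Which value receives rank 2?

25

Sorted (ascending): 22, 25, 30, 30, 72, 72, 81, 81
The 2 values of 30 share dense rank 3.
The 2 values of 72 share dense rank 4.
The 2 values of 81 share dense rank 5.
Remaining distinct values take the next consecutive integers.
Rank 2 → value 25.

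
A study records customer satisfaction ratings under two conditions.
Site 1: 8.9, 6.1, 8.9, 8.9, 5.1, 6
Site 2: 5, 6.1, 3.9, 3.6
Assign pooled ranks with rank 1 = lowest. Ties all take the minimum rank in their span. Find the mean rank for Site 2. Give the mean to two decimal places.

Sorted (ascending): 3.6, 3.9, 5, 5.1, 6, 6.1, 6.1, 8.9, 8.9, 8.9
The 2 values of 6.1 occupy positions 6–7 → each gets rank 6.
The 3 values of 8.9 occupy positions 8–10 → each gets rank 8.
Site 2 values → pooled ranks: 5→3, 6.1→6, 3.9→2, 3.6→1
Mean rank = (3 + 6 + 2 + 1) / 4 = 3.00

3.00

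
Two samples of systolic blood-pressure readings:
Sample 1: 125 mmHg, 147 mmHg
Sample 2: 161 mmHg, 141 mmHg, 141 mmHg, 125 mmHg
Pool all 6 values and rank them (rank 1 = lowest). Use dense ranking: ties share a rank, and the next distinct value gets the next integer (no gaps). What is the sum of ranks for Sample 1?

4

Sorted (ascending): 125, 125, 141, 141, 147, 161
The 2 values of 125 share dense rank 1.
The 2 values of 141 share dense rank 2.
Remaining distinct values take the next consecutive integers.
Sample 1 values → pooled ranks: 125→1, 147→3
Rank sum = 1 + 3 = 4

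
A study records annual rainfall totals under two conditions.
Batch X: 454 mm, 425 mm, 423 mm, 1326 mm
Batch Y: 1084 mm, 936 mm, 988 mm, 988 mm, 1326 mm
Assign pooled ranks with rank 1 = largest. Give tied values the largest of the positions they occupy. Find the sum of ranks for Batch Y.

Sorted (descending): 1326, 1326, 1084, 988, 988, 936, 454, 425, 423
The 2 values of 1326 occupy positions 1–2 → each gets rank 2.
The 2 values of 988 occupy positions 4–5 → each gets rank 5.
Batch Y values → pooled ranks: 1084→3, 936→6, 988→5, 988→5, 1326→2
Rank sum = 3 + 6 + 5 + 5 + 2 = 21

21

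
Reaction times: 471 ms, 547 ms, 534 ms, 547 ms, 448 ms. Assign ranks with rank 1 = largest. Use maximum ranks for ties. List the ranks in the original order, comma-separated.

4, 2, 3, 2, 5

Sorted (descending): 547, 547, 534, 471, 448
The 2 values of 547 occupy positions 1–2 → each gets rank 2.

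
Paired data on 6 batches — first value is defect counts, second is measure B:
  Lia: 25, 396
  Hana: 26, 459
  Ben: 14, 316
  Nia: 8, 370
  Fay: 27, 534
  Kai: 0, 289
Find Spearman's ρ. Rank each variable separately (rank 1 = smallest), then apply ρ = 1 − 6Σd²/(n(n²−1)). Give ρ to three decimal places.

0.943

Ranks of variable 1: 4, 5, 3, 2, 6, 1
Ranks of variable 2: 4, 5, 2, 3, 6, 1
d = r₁ − r₂: 0, 0, 1, -1, 0, 0
d²: 0, 0, 1, 1, 0, 0; Σd² = 2
ρ = 1 − 6·2/(6·35) = 1 − 12/210 = 0.943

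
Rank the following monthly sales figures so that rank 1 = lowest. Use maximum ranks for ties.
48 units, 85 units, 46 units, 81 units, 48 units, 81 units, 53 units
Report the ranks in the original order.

Sorted (ascending): 46, 48, 48, 53, 81, 81, 85
The 2 values of 48 occupy positions 2–3 → each gets rank 3.
The 2 values of 81 occupy positions 5–6 → each gets rank 6.

3, 7, 1, 6, 3, 6, 4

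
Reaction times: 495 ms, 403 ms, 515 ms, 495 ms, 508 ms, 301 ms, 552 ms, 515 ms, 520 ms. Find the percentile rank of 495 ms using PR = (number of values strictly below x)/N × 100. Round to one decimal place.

22.2

N = 9.
Strictly below 495: 2. Equal to 495: 2.
PR = 2/9 × 100 = 22.2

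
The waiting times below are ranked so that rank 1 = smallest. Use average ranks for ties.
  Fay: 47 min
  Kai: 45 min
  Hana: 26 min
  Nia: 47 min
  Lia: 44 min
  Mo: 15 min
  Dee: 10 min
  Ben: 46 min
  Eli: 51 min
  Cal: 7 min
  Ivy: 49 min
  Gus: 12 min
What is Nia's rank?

Sorted (ascending): 7, 10, 12, 15, 26, 44, 45, 46, 47, 47, 49, 51
The 2 values of 47 occupy positions 9–10 → average rank (9+10)/2 = 9.5.
Nia has value 47 min → rank 9.5.

9.5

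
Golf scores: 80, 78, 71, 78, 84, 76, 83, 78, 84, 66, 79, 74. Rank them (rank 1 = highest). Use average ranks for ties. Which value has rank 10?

Sorted (descending): 84, 84, 83, 80, 79, 78, 78, 78, 76, 74, 71, 66
The 2 values of 84 occupy positions 1–2 → average rank (1+2)/2 = 1.5.
The 3 values of 78 occupy positions 6–8 → average rank 7.
Rank 10 → value 74.

74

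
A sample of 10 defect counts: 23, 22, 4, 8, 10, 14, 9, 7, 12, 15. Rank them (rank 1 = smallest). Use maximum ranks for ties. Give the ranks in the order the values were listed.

Sorted (ascending): 4, 7, 8, 9, 10, 12, 14, 15, 22, 23
No ties — each value takes its position as its rank.

10, 9, 1, 3, 5, 7, 4, 2, 6, 8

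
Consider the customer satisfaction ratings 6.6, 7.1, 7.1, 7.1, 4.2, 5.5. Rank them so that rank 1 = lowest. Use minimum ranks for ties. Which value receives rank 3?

Sorted (ascending): 4.2, 5.5, 6.6, 7.1, 7.1, 7.1
The 3 values of 7.1 occupy positions 4–6 → each gets rank 4.
Rank 3 → value 6.6.

6.6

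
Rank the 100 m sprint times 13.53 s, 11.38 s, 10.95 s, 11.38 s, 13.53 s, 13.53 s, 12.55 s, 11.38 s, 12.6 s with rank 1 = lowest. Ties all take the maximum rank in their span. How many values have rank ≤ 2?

Sorted (ascending): 10.95, 11.38, 11.38, 11.38, 12.55, 12.6, 13.53, 13.53, 13.53
The 3 values of 11.38 occupy positions 2–4 → each gets rank 4.
The 3 values of 13.53 occupy positions 7–9 → each gets rank 9.
Ranks ≤ 2: {1} → 1 value.

1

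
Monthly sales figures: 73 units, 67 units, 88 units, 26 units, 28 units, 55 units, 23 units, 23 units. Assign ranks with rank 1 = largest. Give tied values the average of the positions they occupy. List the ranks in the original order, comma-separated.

2, 3, 1, 6, 5, 4, 7.5, 7.5

Sorted (descending): 88, 73, 67, 55, 28, 26, 23, 23
The 2 values of 23 occupy positions 7–8 → average rank (7+8)/2 = 7.5.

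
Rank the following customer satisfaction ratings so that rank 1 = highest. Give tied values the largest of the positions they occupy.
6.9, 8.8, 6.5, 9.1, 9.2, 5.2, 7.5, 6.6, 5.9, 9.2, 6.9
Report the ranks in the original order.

7, 4, 9, 3, 2, 11, 5, 8, 10, 2, 7

Sorted (descending): 9.2, 9.2, 9.1, 8.8, 7.5, 6.9, 6.9, 6.6, 6.5, 5.9, 5.2
The 2 values of 9.2 occupy positions 1–2 → each gets rank 2.
The 2 values of 6.9 occupy positions 6–7 → each gets rank 7.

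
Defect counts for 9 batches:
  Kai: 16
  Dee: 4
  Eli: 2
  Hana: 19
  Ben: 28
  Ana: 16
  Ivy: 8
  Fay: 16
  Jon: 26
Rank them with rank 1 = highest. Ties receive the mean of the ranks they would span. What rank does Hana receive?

Sorted (descending): 28, 26, 19, 16, 16, 16, 8, 4, 2
The 3 values of 16 occupy positions 4–6 → average rank 5.
Hana has value 19 → rank 3.

3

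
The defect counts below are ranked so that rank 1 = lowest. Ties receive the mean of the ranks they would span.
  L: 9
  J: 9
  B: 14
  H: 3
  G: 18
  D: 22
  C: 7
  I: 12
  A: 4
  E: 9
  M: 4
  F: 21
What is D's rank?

Sorted (ascending): 3, 4, 4, 7, 9, 9, 9, 12, 14, 18, 21, 22
The 2 values of 4 occupy positions 2–3 → average rank (2+3)/2 = 2.5.
The 3 values of 9 occupy positions 5–7 → average rank 6.
D has value 22 → rank 12.

12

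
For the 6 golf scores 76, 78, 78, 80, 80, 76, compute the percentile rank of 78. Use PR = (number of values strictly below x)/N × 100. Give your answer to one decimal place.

N = 6.
Strictly below 78: 2. Equal to 78: 2.
PR = 2/6 × 100 = 33.3

33.3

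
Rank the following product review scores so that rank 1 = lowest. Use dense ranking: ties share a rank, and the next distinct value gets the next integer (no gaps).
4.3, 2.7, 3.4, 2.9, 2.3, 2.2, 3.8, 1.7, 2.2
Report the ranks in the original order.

Sorted (ascending): 1.7, 2.2, 2.2, 2.3, 2.7, 2.9, 3.4, 3.8, 4.3
The 2 values of 2.2 share dense rank 2.
Remaining distinct values take the next consecutive integers.

8, 4, 6, 5, 3, 2, 7, 1, 2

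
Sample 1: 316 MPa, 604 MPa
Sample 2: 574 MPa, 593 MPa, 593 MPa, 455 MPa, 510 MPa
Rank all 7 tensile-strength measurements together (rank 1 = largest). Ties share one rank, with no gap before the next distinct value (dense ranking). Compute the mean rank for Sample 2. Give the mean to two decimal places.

Sorted (descending): 604, 593, 593, 574, 510, 455, 316
The 2 values of 593 share dense rank 2.
Remaining distinct values take the next consecutive integers.
Sample 2 values → pooled ranks: 574→3, 593→2, 593→2, 455→5, 510→4
Mean rank = (3 + 2 + 2 + 5 + 4) / 5 = 3.20

3.20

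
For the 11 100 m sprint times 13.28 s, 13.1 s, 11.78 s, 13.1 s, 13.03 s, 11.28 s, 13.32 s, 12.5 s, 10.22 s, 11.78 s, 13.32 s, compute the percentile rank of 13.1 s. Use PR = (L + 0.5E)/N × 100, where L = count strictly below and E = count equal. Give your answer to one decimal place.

63.6

N = 11.
Strictly below 13.1: 6. Equal to 13.1: 2.
PR = (6 + 0.5·2)/11 × 100 = 63.6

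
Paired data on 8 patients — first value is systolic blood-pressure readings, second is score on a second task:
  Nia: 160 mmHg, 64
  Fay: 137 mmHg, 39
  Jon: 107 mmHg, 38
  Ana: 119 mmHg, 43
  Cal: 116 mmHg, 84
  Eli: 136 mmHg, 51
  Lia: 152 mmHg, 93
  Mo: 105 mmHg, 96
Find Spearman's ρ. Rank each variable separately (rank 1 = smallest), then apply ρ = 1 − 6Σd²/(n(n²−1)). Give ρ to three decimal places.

Ranks of variable 1: 8, 6, 2, 4, 3, 5, 7, 1
Ranks of variable 2: 5, 2, 1, 3, 6, 4, 7, 8
d = r₁ − r₂: 3, 4, 1, 1, -3, 1, 0, -7
d²: 9, 16, 1, 1, 9, 1, 0, 49; Σd² = 86
ρ = 1 − 6·86/(8·63) = 1 − 516/504 = -0.024

-0.024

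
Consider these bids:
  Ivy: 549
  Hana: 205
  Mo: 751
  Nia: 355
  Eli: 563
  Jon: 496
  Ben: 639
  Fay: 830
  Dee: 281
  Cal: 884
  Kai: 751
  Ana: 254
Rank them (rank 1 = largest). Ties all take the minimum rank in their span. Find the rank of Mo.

Sorted (descending): 884, 830, 751, 751, 639, 563, 549, 496, 355, 281, 254, 205
The 2 values of 751 occupy positions 3–4 → each gets rank 3.
Mo has value 751 → rank 3.

3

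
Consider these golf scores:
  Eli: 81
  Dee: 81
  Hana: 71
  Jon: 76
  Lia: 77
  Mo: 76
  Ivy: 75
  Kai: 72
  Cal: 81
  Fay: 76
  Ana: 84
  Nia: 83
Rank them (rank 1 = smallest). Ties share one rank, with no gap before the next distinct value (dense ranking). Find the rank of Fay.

4

Sorted (ascending): 71, 72, 75, 76, 76, 76, 77, 81, 81, 81, 83, 84
The 3 values of 76 share dense rank 4.
The 3 values of 81 share dense rank 6.
Remaining distinct values take the next consecutive integers.
Fay has value 76 → rank 4.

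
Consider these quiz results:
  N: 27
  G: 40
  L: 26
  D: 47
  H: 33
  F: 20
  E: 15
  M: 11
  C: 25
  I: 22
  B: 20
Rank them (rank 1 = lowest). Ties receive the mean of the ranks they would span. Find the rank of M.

1

Sorted (ascending): 11, 15, 20, 20, 22, 25, 26, 27, 33, 40, 47
The 2 values of 20 occupy positions 3–4 → average rank (3+4)/2 = 3.5.
M has value 11 → rank 1.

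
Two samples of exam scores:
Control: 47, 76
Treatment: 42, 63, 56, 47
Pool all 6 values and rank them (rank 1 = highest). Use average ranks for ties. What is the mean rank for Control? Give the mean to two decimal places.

Sorted (descending): 76, 63, 56, 47, 47, 42
The 2 values of 47 occupy positions 4–5 → average rank (4+5)/2 = 4.5.
Control values → pooled ranks: 47→4.5, 76→1
Mean rank = (4.5 + 1) / 2 = 2.75

2.75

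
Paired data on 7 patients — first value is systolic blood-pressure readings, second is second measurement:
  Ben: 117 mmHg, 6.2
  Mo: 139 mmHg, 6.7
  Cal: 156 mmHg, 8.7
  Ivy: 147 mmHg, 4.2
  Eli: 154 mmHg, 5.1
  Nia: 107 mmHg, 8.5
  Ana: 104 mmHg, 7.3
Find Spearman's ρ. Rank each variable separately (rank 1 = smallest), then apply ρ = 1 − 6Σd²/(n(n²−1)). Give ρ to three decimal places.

Ranks of variable 1: 3, 4, 7, 5, 6, 2, 1
Ranks of variable 2: 3, 4, 7, 1, 2, 6, 5
d = r₁ − r₂: 0, 0, 0, 4, 4, -4, -4
d²: 0, 0, 0, 16, 16, 16, 16; Σd² = 64
ρ = 1 − 6·64/(7·48) = 1 − 384/336 = -0.143

-0.143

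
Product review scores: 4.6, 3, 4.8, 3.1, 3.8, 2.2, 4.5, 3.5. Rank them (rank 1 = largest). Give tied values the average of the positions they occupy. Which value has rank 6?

Sorted (descending): 4.8, 4.6, 4.5, 3.8, 3.5, 3.1, 3, 2.2
No ties — each value takes its position as its rank.
Rank 6 → value 3.1.

3.1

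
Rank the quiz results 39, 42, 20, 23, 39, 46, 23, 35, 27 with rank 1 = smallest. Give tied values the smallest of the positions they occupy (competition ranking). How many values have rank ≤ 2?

3

Sorted (ascending): 20, 23, 23, 27, 35, 39, 39, 42, 46
The 2 values of 23 occupy positions 2–3 → each gets rank 2.
The 2 values of 39 occupy positions 6–7 → each gets rank 6.
Ranks ≤ 2: {1, 2, 2} → 3 values.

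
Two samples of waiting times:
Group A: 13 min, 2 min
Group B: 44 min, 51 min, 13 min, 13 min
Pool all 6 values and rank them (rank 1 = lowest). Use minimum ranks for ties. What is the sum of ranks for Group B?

15

Sorted (ascending): 2, 13, 13, 13, 44, 51
The 3 values of 13 occupy positions 2–4 → each gets rank 2.
Group B values → pooled ranks: 44→5, 51→6, 13→2, 13→2
Rank sum = 5 + 6 + 2 + 2 = 15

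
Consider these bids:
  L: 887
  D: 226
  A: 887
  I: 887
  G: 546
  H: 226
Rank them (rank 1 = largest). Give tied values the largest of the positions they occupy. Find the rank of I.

3

Sorted (descending): 887, 887, 887, 546, 226, 226
The 3 values of 887 occupy positions 1–3 → each gets rank 3.
The 2 values of 226 occupy positions 5–6 → each gets rank 6.
I has value 887 → rank 3.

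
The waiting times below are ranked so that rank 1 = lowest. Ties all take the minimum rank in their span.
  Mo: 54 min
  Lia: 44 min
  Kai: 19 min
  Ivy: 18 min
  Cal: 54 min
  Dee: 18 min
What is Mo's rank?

Sorted (ascending): 18, 18, 19, 44, 54, 54
The 2 values of 18 occupy positions 1–2 → each gets rank 1.
The 2 values of 54 occupy positions 5–6 → each gets rank 5.
Mo has value 54 min → rank 5.

5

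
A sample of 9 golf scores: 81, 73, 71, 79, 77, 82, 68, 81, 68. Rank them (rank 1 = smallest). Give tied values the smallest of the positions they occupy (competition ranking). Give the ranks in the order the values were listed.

7, 4, 3, 6, 5, 9, 1, 7, 1

Sorted (ascending): 68, 68, 71, 73, 77, 79, 81, 81, 82
The 2 values of 68 occupy positions 1–2 → each gets rank 1.
The 2 values of 81 occupy positions 7–8 → each gets rank 7.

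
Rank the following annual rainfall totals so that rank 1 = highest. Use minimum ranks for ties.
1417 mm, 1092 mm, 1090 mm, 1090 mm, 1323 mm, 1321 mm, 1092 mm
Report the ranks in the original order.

Sorted (descending): 1417, 1323, 1321, 1092, 1092, 1090, 1090
The 2 values of 1092 occupy positions 4–5 → each gets rank 4.
The 2 values of 1090 occupy positions 6–7 → each gets rank 6.

1, 4, 6, 6, 2, 3, 4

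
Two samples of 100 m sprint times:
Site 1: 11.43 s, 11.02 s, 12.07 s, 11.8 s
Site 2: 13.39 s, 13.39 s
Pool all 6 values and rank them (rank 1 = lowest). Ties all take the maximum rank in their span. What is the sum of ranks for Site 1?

10

Sorted (ascending): 11.02, 11.43, 11.8, 12.07, 13.39, 13.39
The 2 values of 13.39 occupy positions 5–6 → each gets rank 6.
Site 1 values → pooled ranks: 11.43→2, 11.02→1, 12.07→4, 11.8→3
Rank sum = 2 + 1 + 4 + 3 = 10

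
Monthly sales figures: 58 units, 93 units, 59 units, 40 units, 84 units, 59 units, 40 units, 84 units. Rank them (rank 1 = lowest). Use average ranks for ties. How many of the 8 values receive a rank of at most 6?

5

Sorted (ascending): 40, 40, 58, 59, 59, 84, 84, 93
The 2 values of 40 occupy positions 1–2 → average rank (1+2)/2 = 1.5.
The 2 values of 59 occupy positions 4–5 → average rank (4+5)/2 = 4.5.
The 2 values of 84 occupy positions 6–7 → average rank (6+7)/2 = 6.5.
Ranks ≤ 6: {1.5, 1.5, 3, 4.5, 4.5} → 5 values.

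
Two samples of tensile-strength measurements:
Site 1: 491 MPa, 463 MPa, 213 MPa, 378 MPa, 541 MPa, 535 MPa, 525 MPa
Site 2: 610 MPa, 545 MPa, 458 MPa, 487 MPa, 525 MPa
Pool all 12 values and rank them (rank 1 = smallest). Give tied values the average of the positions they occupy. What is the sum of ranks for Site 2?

38.5

Sorted (ascending): 213, 378, 458, 463, 487, 491, 525, 525, 535, 541, 545, 610
The 2 values of 525 occupy positions 7–8 → average rank (7+8)/2 = 7.5.
Site 2 values → pooled ranks: 610→12, 545→11, 458→3, 487→5, 525→7.5
Rank sum = 12 + 11 + 3 + 5 + 7.5 = 38.5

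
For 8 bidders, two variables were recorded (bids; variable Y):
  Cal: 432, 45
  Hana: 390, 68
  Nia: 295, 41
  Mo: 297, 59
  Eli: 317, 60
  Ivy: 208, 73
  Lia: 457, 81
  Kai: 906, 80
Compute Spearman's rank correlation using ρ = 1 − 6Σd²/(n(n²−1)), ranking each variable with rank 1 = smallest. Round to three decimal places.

0.476

Ranks of variable 1: 6, 5, 2, 3, 4, 1, 7, 8
Ranks of variable 2: 2, 5, 1, 3, 4, 6, 8, 7
d = r₁ − r₂: 4, 0, 1, 0, 0, -5, -1, 1
d²: 16, 0, 1, 0, 0, 25, 1, 1; Σd² = 44
ρ = 1 − 6·44/(8·63) = 1 − 264/504 = 0.476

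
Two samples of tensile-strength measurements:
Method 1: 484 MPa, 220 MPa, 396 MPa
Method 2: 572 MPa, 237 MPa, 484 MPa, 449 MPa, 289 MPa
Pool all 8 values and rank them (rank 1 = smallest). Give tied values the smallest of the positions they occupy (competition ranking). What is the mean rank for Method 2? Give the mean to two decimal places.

Sorted (ascending): 220, 237, 289, 396, 449, 484, 484, 572
The 2 values of 484 occupy positions 6–7 → each gets rank 6.
Method 2 values → pooled ranks: 572→8, 237→2, 484→6, 449→5, 289→3
Mean rank = (8 + 2 + 6 + 5 + 3) / 5 = 4.80

4.80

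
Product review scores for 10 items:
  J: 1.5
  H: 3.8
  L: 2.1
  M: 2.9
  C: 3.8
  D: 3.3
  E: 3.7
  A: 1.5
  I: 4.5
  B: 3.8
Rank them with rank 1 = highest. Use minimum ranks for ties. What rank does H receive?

Sorted (descending): 4.5, 3.8, 3.8, 3.8, 3.7, 3.3, 2.9, 2.1, 1.5, 1.5
The 3 values of 3.8 occupy positions 2–4 → each gets rank 2.
The 2 values of 1.5 occupy positions 9–10 → each gets rank 9.
H has value 3.8 → rank 2.

2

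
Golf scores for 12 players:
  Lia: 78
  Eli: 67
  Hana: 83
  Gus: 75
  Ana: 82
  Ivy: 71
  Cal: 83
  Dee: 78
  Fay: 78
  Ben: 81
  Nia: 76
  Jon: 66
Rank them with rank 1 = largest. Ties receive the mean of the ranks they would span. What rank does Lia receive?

6

Sorted (descending): 83, 83, 82, 81, 78, 78, 78, 76, 75, 71, 67, 66
The 2 values of 83 occupy positions 1–2 → average rank (1+2)/2 = 1.5.
The 3 values of 78 occupy positions 5–7 → average rank 6.
Lia has value 78 → rank 6.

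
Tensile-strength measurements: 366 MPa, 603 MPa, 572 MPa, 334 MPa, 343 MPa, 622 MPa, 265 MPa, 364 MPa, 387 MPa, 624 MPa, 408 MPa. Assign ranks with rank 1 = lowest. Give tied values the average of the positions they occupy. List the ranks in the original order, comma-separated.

5, 9, 8, 2, 3, 10, 1, 4, 6, 11, 7

Sorted (ascending): 265, 334, 343, 364, 366, 387, 408, 572, 603, 622, 624
No ties — each value takes its position as its rank.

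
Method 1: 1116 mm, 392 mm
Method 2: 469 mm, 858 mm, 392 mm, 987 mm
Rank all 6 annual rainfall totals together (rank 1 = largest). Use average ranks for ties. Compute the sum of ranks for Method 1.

6.5

Sorted (descending): 1116, 987, 858, 469, 392, 392
The 2 values of 392 occupy positions 5–6 → average rank (5+6)/2 = 5.5.
Method 1 values → pooled ranks: 1116→1, 392→5.5
Rank sum = 1 + 5.5 = 6.5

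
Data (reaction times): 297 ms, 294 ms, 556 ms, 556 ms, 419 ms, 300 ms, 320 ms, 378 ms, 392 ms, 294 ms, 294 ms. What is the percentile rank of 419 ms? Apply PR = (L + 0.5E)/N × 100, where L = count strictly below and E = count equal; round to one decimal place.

77.3

N = 11.
Strictly below 419: 8. Equal to 419: 1.
PR = (8 + 0.5·1)/11 × 100 = 77.3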